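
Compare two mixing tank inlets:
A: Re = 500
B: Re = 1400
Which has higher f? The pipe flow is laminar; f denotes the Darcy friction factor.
f(A) = 0.128, f(B) = 0.04571. Answer: A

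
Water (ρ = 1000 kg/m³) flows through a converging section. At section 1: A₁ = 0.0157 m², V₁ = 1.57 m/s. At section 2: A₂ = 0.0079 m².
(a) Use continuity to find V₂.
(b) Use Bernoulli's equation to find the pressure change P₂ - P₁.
(a) Continuity: A₁V₁=A₂V₂ -> V₂=A₁V₁/A₂=0.0157*1.57/0.0079=3.12 m/s
(b) Bernoulli: P₂-P₁=0.5*rho*(V₁^2-V₂^2)/1000=0.5*1000*(1.57^2-3.12^2)/1000=-3.635 kPa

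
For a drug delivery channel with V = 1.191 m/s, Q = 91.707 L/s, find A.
Formula: Q = A V
Substituting knowns: 91.707 = A·1.191·1000
Solving for A: A = (91.707/1000)/1.191 = 0.077 m²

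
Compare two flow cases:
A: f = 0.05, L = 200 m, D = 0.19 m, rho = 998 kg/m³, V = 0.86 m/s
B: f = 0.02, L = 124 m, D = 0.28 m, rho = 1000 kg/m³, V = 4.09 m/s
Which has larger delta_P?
delta_P(A) = 19.42 kPa, delta_P(B) = 74.08 kPa. Answer: B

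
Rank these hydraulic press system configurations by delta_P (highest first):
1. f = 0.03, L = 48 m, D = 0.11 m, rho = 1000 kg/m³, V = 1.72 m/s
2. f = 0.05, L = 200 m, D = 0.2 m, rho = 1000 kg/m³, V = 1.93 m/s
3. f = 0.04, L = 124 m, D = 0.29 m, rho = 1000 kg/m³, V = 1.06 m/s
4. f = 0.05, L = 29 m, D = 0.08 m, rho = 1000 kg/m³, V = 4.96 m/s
Case 1: delta_P = 19.36 kPa
Case 2: delta_P = 93.12 kPa
Case 3: delta_P = 9.609 kPa
Case 4: delta_P = 223 kPa
Ranking (highest first): 4, 2, 1, 3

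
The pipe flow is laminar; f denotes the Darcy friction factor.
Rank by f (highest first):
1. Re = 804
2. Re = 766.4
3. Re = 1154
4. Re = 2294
Case 1: f = 0.0796
Case 2: f = 0.08351
Case 3: f = 0.05546
Case 4: f = 0.0279
Ranking (highest first): 2, 1, 3, 4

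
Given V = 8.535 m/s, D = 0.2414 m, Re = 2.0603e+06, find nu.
Formula: Re = \frac{V D}{\nu}
Substituting knowns: 2.0603e+06 = 8.535·0.2414/nu
Solving for nu: nu = 8.535·0.2414/2.0603e+06 = 1.000e-06 m²/s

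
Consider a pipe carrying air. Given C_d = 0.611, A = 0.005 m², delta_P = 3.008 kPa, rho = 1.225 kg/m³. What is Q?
Formula: Q = C_d A \sqrt{\frac{2 \Delta P}{\rho}}
Q = 0.611·0.005·√(2·(3.008·1000)/1.225)·1000 = 214.1 L/s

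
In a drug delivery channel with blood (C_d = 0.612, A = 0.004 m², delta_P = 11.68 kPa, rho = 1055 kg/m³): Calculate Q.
Formula: Q = C_d A \sqrt{\frac{2 \Delta P}{\rho}}
Q = 0.612·0.004·√(2·(11.68·1000)/1055)·1000 = 11.52 L/s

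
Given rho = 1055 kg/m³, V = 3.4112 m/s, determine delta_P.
Formula: V = \sqrt{\frac{2 \Delta P}{\rho}}
Substituting knowns: 3.4112 = √(2·(delta_P·1000)/1055)
Solving for delta_P: delta_P = 3.4112²·1055/2/1000 = 6.138 kPa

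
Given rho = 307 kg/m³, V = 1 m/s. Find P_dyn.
Formula: P_{dyn} = \frac{1}{2} \rho V^2
P_dyn = 0.5·307·1²/1000 = 0.1535 kPa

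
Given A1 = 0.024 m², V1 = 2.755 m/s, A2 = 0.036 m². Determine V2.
Formula: V_2 = \frac{A_1 V_1}{A_2}
V2 = 0.024·2.755/0.036 = 1.837 m/s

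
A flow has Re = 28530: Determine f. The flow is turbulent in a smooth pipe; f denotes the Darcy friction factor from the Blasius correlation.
Formula: f = \frac{0.316}{Re^{0.25}}
f = 0.316/28530^0.25 = 0.02431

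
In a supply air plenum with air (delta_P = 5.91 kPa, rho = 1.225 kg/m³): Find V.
Formula: V = \sqrt{\frac{2 \Delta P}{\rho}}
V = √(2·(5.91·1000)/1.225) = 98.23 m/s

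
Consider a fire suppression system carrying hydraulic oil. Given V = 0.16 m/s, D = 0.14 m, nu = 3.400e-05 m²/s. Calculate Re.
Formula: Re = \frac{V D}{\nu}
Re = 0.16·0.14/3.400e-05 = 658.8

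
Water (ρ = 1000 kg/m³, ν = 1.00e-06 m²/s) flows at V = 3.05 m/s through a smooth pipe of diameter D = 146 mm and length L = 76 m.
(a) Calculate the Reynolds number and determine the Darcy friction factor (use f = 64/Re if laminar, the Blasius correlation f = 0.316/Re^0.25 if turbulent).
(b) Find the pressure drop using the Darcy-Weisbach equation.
(a) Re = V·D/ν = 3.05·0.146/1.00e-06 = 445300 → turbulent (Re > 4000); f = 0.316/Re^0.25 = 0.316/445300^0.25 = 0.012233 (Blasius is strictly valid for Re ≲ 1e5; used here as the smooth-pipe estimate the problem specifies)
(b) Darcy-Weisbach: ΔP = f·(L/D)·½ρV²/1000 = 0.012233·(76/0.146)·½·1000·3.05²/1000 = 29.62 kPa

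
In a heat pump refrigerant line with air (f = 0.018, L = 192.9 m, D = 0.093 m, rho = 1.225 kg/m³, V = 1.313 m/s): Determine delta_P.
Formula: \Delta P = f \frac{L}{D} \frac{\rho V^2}{2}
delta_P = 0.018·(192.9/0.093)·0.5·1.225·1.313²/1000 = 0.03942 kPa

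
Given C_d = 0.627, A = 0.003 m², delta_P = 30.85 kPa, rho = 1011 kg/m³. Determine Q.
Formula: Q = C_d A \sqrt{\frac{2 \Delta P}{\rho}}
Q = 0.627·0.003·√(2·(30.85·1000)/1011)·1000 = 14.69 L/s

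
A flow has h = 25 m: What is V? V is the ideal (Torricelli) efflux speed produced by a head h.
Formula: V = \sqrt{2 g h}
V = √(2·9.81·25) = 22.15 m/s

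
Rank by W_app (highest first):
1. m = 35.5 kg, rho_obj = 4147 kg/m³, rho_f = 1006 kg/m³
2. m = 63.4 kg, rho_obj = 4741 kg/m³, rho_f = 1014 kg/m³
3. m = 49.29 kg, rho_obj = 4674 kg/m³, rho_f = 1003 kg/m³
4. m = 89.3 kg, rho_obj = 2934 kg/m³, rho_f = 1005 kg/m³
Case 1: W_app = 263.8 N
Case 2: W_app = 488.9 N
Case 3: W_app = 379.8 N
Case 4: W_app = 576 N
Ranking (highest first): 4, 2, 3, 1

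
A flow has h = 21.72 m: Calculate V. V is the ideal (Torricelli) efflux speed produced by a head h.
Formula: V = \sqrt{2 g h}
V = √(2·9.81·21.72) = 20.64 m/s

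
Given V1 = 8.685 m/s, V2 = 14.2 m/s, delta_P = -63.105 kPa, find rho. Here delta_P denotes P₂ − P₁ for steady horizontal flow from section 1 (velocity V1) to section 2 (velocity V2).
Formula: \Delta P = \frac{1}{2} \rho (V_1^2 - V_2^2)
Substituting knowns: -63.105 = 0.5·rho·(8.685² − 14.2²)/1000
Solving for rho: rho = 2·(-63.105·1000)/(8.685² − 14.2²) = 1000 kg/m³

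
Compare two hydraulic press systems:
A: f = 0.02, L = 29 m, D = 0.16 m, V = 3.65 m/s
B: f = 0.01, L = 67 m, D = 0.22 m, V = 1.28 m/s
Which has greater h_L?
h_L(A) = 2.461 m, h_L(B) = 0.2543 m. Answer: A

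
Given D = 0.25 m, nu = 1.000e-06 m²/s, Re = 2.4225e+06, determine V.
Formula: Re = \frac{V D}{\nu}
Substituting knowns: 2.4225e+06 = V·0.25/1.000e-06
Solving for V: V = 2.4225e+06·1.000e-06/0.25 = 9.69 m/s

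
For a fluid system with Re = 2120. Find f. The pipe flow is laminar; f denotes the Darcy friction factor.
Formula: f = \frac{64}{Re}
f = 64/2120 = 0.03019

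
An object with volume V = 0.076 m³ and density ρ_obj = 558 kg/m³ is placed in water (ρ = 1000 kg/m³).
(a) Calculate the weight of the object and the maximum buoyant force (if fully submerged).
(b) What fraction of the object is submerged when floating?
(a) W=rho_obj*g*V=558*9.81*0.076=416.0 N; F_B(max)=rho*g*V=1000*9.81*0.076=745.6 N
(b) Floating fraction=rho_obj/rho=558/1000=0.558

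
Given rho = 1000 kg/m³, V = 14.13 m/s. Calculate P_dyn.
Formula: P_{dyn} = \frac{1}{2} \rho V^2
P_dyn = 0.5·1000·14.13²/1000 = 99.83 kPa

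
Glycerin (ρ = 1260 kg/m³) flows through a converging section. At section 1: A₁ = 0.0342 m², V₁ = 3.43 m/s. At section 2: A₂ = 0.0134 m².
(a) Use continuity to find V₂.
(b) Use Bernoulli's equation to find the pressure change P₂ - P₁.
(a) Continuity: A₁V₁=A₂V₂ -> V₂=A₁V₁/A₂=0.0342*3.43/0.0134=8.75 m/s
(b) Bernoulli: P₂-P₁=0.5*rho*(V₁^2-V₂^2)/1000=0.5*1260*(3.43^2-8.75^2)/1000=-40.82 kPa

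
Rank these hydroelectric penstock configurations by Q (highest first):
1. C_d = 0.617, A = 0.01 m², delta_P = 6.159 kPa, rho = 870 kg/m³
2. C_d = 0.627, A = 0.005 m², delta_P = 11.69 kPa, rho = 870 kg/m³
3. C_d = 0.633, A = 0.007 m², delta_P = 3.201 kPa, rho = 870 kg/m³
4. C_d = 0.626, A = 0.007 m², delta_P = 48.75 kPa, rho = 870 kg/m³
Case 1: Q = 23.22 L/s
Case 2: Q = 16.25 L/s
Case 3: Q = 12.02 L/s
Case 4: Q = 46.39 L/s
Ranking (highest first): 4, 1, 2, 3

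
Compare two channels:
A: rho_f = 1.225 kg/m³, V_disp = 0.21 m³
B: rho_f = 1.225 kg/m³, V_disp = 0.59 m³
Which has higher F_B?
F_B(A) = 2.524 N, F_B(B) = 7.09 N. Answer: B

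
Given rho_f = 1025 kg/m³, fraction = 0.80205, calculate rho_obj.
Formula: f_{sub} = \frac{\rho_{obj}}{\rho_f}
Substituting knowns: 0.80205 = rho_obj/1025
Solving for rho_obj: rho_obj = 0.80205·1025 = 822.1 kg/m³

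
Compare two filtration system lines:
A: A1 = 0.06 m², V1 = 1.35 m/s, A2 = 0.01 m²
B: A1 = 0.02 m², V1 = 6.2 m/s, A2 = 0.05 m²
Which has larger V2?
V2(A) = 8.1 m/s, V2(B) = 2.48 m/s. Answer: A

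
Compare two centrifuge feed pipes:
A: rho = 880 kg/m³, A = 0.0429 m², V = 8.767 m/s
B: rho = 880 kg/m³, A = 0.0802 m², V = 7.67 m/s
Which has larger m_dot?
m_dot(A) = 331 kg/s, m_dot(B) = 541.3 kg/s. Answer: B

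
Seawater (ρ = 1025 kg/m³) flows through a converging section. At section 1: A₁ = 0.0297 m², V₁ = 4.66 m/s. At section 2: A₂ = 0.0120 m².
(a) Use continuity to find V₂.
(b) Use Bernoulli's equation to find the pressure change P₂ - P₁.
(a) Continuity: A₁V₁=A₂V₂ -> V₂=A₁V₁/A₂=0.0297*4.66/0.0120=11.53 m/s
(b) Bernoulli: P₂-P₁=0.5*rho*(V₁^2-V₂^2)/1000=0.5*1025*(4.66^2-11.53^2)/1000=-57 kPa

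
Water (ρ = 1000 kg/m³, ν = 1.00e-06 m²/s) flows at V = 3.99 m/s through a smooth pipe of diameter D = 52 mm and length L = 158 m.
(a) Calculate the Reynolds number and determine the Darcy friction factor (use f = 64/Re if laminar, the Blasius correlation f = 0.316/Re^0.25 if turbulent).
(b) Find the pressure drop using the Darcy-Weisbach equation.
(a) Re = V·D/ν = 3.99·0.052/1.00e-06 = 207480 → turbulent (Re > 4000); f = 0.316/Re^0.25 = 0.316/207480^0.25 = 0.014806 (Blasius is strictly valid for Re ≲ 1e5; used here as the smooth-pipe estimate the problem specifies)
(b) Darcy-Weisbach: ΔP = f·(L/D)·½ρV²/1000 = 0.014806·(158/0.052)·½·1000·3.99²/1000 = 358.1 kPa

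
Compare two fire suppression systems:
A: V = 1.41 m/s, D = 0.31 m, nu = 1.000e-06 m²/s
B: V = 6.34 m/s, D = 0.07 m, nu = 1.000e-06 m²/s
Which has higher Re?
Re(A) = 437100, Re(B) = 443800. Answer: B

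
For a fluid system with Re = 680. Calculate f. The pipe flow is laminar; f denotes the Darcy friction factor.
Formula: f = \frac{64}{Re}
f = 64/680 = 0.09412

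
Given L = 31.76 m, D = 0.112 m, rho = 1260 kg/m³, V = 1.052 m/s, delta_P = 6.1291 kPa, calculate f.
Formula: \Delta P = f \frac{L}{D} \frac{\rho V^2}{2}
Substituting knowns: 6.1291 = f·(31.76/0.112)·0.5·1260·1.052²/1000
Solving for f: f = (6.1291·1000)/((31.76/0.112)·0.5·1260·1.052²) = 0.031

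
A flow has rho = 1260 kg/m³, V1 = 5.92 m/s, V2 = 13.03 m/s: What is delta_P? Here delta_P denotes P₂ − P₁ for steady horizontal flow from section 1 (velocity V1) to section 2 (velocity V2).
Formula: \Delta P = \frac{1}{2} \rho (V_1^2 - V_2^2)
delta_P = 0.5·1260·(5.92² − 13.03²)/1000 = -84.88 kPa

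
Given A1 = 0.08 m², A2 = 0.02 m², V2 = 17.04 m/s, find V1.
Formula: V_2 = \frac{A_1 V_1}{A_2}
Substituting knowns: 17.04 = 0.08·V1/0.02
Solving for V1: V1 = 17.04·0.02/0.08 = 4.26 m/s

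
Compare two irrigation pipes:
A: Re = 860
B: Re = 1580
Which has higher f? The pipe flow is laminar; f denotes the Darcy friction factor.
f(A) = 0.07442, f(B) = 0.04051. Answer: A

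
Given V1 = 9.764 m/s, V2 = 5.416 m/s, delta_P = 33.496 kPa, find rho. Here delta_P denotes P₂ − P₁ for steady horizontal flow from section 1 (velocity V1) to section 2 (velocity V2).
Formula: \Delta P = \frac{1}{2} \rho (V_1^2 - V_2^2)
Substituting knowns: 33.496 = 0.5·rho·(9.764² − 5.416²)/1000
Solving for rho: rho = 2·(33.496·1000)/(9.764² − 5.416²) = 1015 kg/m³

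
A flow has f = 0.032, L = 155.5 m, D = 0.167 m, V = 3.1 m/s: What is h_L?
Formula: h_L = f \frac{L}{D} \frac{V^2}{2g}
h_L = 0.032·(155.5/0.167)·3.1²/(2·9.81) = 14.59 m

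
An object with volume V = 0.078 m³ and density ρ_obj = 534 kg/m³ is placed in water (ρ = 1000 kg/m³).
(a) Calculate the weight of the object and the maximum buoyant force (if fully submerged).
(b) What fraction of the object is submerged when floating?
(a) W=rho_obj*g*V=534*9.81*0.078=408.6 N; F_B(max)=rho*g*V=1000*9.81*0.078=765.2 N
(b) Floating fraction=rho_obj/rho=534/1000=0.534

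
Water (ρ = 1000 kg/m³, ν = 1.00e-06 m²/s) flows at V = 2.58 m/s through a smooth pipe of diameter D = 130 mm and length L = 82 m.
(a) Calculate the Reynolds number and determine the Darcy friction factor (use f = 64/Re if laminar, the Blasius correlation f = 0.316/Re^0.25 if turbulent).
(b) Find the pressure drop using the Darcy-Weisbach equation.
(a) Re = V·D/ν = 2.58·0.13/1.00e-06 = 335400 → turbulent (Re > 4000); f = 0.316/Re^0.25 = 0.316/335400^0.25 = 0.013131 (Blasius is strictly valid for Re ≲ 1e5; used here as the smooth-pipe estimate the problem specifies)
(b) Darcy-Weisbach: ΔP = f·(L/D)·½ρV²/1000 = 0.013131·(82/0.130)·½·1000·2.58²/1000 = 27.57 kPa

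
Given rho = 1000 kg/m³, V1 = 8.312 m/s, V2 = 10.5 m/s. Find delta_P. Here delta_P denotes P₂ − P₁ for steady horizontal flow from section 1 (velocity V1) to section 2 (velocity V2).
Formula: \Delta P = \frac{1}{2} \rho (V_1^2 - V_2^2)
delta_P = 0.5·1000·(8.312² − 10.5²)/1000 = -20.58 kPa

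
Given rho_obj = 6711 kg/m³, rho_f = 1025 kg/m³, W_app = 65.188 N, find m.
Formula: W_{app} = mg\left(1 - \frac{\rho_f}{\rho_{obj}}\right)
Substituting knowns: 65.188 = m·9.81·(1 − 1025/6711)
Solving for m: m = 65.188/(9.81·(1 − 1025/6711)) = 7.843 kg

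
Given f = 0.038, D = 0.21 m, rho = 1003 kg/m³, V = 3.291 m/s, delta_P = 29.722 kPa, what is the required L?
Formula: \Delta P = f \frac{L}{D} \frac{\rho V^2}{2}
Substituting knowns: 29.722 = 0.038·(L/0.21)·0.5·1003·3.291²/1000
Solving for L: L = (29.722·1000)·0.21/(0.038·0.5·1003·3.291²) = 30.24 m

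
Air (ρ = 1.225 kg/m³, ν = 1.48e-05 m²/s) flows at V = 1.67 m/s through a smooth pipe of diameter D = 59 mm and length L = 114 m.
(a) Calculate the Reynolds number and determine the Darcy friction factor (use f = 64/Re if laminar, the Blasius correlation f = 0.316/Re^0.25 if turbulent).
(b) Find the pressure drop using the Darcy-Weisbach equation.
(a) Re = V·D/ν = 1.67·0.059/1.48e-05 = 6657.4 → turbulent (Re > 4000); f = 0.316/Re^0.25 = 0.316/6657.4^0.25 = 0.034983
(b) Darcy-Weisbach: ΔP = f·(L/D)·½ρV²/1000 = 0.034983·(114/0.059)·½·1.225·1.67²/1000 = 0.1155 kPa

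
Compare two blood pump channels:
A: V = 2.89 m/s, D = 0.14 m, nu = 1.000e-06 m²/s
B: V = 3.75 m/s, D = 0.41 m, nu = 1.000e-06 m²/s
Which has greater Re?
Re(A) = 404600, Re(B) = 1.538e+06. Answer: B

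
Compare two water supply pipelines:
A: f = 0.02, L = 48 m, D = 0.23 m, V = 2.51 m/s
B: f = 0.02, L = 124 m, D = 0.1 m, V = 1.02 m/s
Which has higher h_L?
h_L(A) = 1.34 m, h_L(B) = 1.315 m. Answer: A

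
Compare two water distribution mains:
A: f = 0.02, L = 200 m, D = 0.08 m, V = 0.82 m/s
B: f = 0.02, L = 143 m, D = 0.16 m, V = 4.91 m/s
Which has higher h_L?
h_L(A) = 1.714 m, h_L(B) = 21.96 m. Answer: B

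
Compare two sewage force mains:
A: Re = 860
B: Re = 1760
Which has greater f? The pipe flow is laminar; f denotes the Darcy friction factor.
f(A) = 0.07442, f(B) = 0.03636. Answer: A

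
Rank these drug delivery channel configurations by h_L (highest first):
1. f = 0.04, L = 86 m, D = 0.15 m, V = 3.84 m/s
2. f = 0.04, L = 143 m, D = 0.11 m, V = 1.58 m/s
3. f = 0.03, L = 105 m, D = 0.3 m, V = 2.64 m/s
Case 1: h_L = 17.24 m
Case 2: h_L = 6.616 m
Case 3: h_L = 3.73 m
Ranking (highest first): 1, 2, 3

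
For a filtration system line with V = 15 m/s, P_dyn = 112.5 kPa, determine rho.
Formula: P_{dyn} = \frac{1}{2} \rho V^2
Substituting knowns: 112.5 = 0.5·rho·15²/1000
Solving for rho: rho = 2·(112.5·1000)/15² = 1000 kg/m³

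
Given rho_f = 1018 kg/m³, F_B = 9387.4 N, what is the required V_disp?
Formula: F_B = \rho_f g V_{disp}
Substituting knowns: 9387.4 = 1018·9.81·V_disp
Solving for V_disp: V_disp = 9387.4/(1018·9.81) = 0.94 m³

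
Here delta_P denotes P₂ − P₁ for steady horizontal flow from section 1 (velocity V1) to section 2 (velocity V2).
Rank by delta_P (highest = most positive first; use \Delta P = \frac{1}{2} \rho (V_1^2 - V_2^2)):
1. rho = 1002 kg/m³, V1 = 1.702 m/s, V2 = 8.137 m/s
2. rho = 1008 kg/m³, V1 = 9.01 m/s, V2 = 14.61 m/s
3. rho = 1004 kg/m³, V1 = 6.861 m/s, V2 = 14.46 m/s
Case 1: delta_P = -31.72 kPa
Case 2: delta_P = -66.67 kPa
Case 3: delta_P = -81.33 kPa
Ranking (highest first): 1, 2, 3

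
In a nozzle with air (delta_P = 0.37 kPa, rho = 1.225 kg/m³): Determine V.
Formula: V = \sqrt{\frac{2 \Delta P}{\rho}}
V = √(2·(0.37·1000)/1.225) = 24.58 m/s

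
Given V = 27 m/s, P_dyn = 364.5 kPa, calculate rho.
Formula: P_{dyn} = \frac{1}{2} \rho V^2
Substituting knowns: 364.5 = 0.5·rho·27²/1000
Solving for rho: rho = 2·(364.5·1000)/27² = 1000 kg/m³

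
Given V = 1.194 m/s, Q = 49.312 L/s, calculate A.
Formula: Q = A V
Substituting knowns: 49.312 = A·1.194·1000
Solving for A: A = (49.312/1000)/1.194 = 0.0413 m²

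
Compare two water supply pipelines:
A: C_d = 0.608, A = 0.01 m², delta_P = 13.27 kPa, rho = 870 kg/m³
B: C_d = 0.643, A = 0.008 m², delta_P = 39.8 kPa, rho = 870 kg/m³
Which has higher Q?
Q(A) = 33.58 L/s, Q(B) = 49.2 L/s. Answer: B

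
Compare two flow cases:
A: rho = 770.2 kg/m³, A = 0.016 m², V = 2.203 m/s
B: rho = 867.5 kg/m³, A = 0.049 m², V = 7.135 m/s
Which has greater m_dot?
m_dot(A) = 27.15 kg/s, m_dot(B) = 303.3 kg/s. Answer: B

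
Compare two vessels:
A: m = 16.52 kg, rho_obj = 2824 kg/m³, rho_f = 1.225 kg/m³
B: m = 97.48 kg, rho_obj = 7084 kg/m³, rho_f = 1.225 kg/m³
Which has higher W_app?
W_app(A) = 162 N, W_app(B) = 956.1 N. Answer: B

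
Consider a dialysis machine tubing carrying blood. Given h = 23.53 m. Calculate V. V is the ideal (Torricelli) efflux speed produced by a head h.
Formula: V = \sqrt{2 g h}
V = √(2·9.81·23.53) = 21.49 m/s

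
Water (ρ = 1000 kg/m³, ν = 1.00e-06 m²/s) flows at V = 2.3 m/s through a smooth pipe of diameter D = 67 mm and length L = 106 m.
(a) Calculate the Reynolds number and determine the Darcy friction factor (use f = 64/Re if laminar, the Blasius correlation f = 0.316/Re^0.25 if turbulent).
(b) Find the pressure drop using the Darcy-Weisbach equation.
(a) Re = V·D/ν = 2.3·0.067/1.00e-06 = 154100 → turbulent (Re > 4000); f = 0.316/Re^0.25 = 0.316/154100^0.25 = 0.015949 (Blasius is strictly valid for Re ≲ 1e5; used here as the smooth-pipe estimate the problem specifies)
(b) Darcy-Weisbach: ΔP = f·(L/D)·½ρV²/1000 = 0.015949·(106/0.067)·½·1000·2.3²/1000 = 66.74 kPa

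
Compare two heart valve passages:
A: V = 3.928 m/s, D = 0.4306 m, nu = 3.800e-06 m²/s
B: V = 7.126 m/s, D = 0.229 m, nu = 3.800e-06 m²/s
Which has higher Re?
Re(A) = 445104, Re(B) = 429435. Answer: A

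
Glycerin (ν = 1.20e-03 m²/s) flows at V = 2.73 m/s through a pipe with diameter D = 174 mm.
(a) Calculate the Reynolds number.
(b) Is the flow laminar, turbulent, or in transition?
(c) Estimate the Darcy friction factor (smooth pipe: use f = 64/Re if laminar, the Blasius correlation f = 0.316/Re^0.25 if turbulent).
(a) Re = V·D/ν = 2.73·0.174/1.20e-03 = 395.85
(b) Flow regime: laminar (Re < 2300)
(c) Friction factor: f = 64/Re = 64/395.85 = 0.1617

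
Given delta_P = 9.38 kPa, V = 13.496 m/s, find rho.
Formula: V = \sqrt{\frac{2 \Delta P}{\rho}}
Substituting knowns: 13.496 = √(2·(9.38·1000)/rho)
Solving for rho: rho = 2·(9.38·1000)/13.496² = 103 kg/m³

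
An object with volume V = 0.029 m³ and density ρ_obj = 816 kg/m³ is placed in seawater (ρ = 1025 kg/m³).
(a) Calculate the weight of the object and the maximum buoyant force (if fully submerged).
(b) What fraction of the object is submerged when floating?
(a) W=rho_obj*g*V=816*9.81*0.029=232.1 N; F_B(max)=rho*g*V=1025*9.81*0.029=291.6 N
(b) Floating fraction=rho_obj/rho=816/1025=0.796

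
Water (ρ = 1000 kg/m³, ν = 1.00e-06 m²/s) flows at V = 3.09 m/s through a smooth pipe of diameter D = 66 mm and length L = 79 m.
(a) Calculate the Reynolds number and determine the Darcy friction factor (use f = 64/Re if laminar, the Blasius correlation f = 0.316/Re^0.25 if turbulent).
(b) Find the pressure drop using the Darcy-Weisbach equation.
(a) Re = V·D/ν = 3.09·0.066/1.00e-06 = 203940 → turbulent (Re > 4000); f = 0.316/Re^0.25 = 0.316/203940^0.25 = 0.01487 (Blasius is strictly valid for Re ≲ 1e5; used here as the smooth-pipe estimate the problem specifies)
(b) Darcy-Weisbach: ΔP = f·(L/D)·½ρV²/1000 = 0.01487·(79/0.066)·½·1000·3.09²/1000 = 84.97 kPa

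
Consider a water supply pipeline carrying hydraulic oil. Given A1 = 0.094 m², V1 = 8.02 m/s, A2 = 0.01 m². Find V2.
Formula: V_2 = \frac{A_1 V_1}{A_2}
V2 = 0.094·8.02/0.01 = 75.39 m/s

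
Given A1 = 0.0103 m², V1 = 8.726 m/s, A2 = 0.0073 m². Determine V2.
Formula: V_2 = \frac{A_1 V_1}{A_2}
V2 = 0.0103·8.726/0.0073 = 12.31 m/s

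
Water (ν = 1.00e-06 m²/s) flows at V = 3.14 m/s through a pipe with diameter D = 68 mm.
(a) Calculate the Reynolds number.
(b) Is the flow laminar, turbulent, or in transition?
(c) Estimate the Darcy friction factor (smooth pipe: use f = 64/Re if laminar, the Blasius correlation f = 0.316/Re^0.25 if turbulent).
(a) Re = V·D/ν = 3.14·0.068/1.00e-06 = 213520
(b) Flow regime: turbulent (Re > 4000)
(c) Friction factor: f = 0.316/Re^0.25 = 0.316/213520^0.25 = 0.0147 (Blasius is strictly valid for Re ≲ 1e5; used here as the smooth-pipe estimate the problem specifies)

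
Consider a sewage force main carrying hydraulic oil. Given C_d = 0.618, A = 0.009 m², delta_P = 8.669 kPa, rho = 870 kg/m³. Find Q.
Formula: Q = C_d A \sqrt{\frac{2 \Delta P}{\rho}}
Q = 0.618·0.009·√(2·(8.669·1000)/870)·1000 = 24.83 L/s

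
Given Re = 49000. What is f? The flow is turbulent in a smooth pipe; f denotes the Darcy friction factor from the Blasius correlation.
Formula: f = \frac{0.316}{Re^{0.25}}
f = 0.316/49000^0.25 = 0.02124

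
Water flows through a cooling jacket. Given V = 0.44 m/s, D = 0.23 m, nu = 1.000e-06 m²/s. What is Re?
Formula: Re = \frac{V D}{\nu}
Re = 0.44·0.23/1.000e-06 = 101200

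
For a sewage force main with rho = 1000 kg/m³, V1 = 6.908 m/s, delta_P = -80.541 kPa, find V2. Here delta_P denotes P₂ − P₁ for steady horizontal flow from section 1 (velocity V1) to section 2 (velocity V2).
Formula: \Delta P = \frac{1}{2} \rho (V_1^2 - V_2^2)
Substituting knowns: -80.541 = 0.5·1000·(6.908² − V2²)/1000
Solving for V2: V2 = √(6.908² − 2·(-80.541·1000)/1000) = 14.45 m/s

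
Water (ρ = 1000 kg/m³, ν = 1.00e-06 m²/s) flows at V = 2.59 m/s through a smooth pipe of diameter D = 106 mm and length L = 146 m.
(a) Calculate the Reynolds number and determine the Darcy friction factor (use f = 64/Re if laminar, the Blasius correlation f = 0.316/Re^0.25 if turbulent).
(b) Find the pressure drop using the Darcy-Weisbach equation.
(a) Re = V·D/ν = 2.59·0.106/1.00e-06 = 274540 → turbulent (Re > 4000); f = 0.316/Re^0.25 = 0.316/274540^0.25 = 0.013805 (Blasius is strictly valid for Re ≲ 1e5; used here as the smooth-pipe estimate the problem specifies)
(b) Darcy-Weisbach: ΔP = f·(L/D)·½ρV²/1000 = 0.013805·(146/0.106)·½·1000·2.59²/1000 = 63.78 kPa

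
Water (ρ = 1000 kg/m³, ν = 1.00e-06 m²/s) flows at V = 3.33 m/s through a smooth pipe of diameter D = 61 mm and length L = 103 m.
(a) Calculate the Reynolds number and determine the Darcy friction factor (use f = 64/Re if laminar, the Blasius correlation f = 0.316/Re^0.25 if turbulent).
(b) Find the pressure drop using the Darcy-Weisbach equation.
(a) Re = V·D/ν = 3.33·0.061/1.00e-06 = 203130 → turbulent (Re > 4000); f = 0.316/Re^0.25 = 0.316/203130^0.25 = 0.014885 (Blasius is strictly valid for Re ≲ 1e5; used here as the smooth-pipe estimate the problem specifies)
(b) Darcy-Weisbach: ΔP = f·(L/D)·½ρV²/1000 = 0.014885·(103/0.061)·½·1000·3.33²/1000 = 139.4 kPa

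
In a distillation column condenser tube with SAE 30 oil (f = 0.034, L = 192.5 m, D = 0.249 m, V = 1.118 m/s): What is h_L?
Formula: h_L = f \frac{L}{D} \frac{V^2}{2g}
h_L = 0.034·(192.5/0.249)·1.118²/(2·9.81) = 1.675 m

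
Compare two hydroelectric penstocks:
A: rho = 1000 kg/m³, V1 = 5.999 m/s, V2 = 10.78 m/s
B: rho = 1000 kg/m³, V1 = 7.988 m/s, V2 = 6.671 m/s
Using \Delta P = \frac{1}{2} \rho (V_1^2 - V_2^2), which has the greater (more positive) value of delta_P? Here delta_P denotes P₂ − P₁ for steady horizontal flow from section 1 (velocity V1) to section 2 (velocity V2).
delta_P(A) = -40.11 kPa, delta_P(B) = 9.653 kPa. Answer: B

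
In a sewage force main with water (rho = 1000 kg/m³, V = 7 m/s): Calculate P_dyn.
Formula: P_{dyn} = \frac{1}{2} \rho V^2
P_dyn = 0.5·1000·7²/1000 = 24.5 kPa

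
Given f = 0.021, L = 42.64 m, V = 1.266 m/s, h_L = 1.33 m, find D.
Formula: h_L = f \frac{L}{D} \frac{V^2}{2g}
Substituting knowns: 1.33 = 0.021·(42.64/D)·1.266²/(2·9.81)
Solving for D: D = 0.021·42.64·1.266²/(2·9.81·1.33) = 0.055 m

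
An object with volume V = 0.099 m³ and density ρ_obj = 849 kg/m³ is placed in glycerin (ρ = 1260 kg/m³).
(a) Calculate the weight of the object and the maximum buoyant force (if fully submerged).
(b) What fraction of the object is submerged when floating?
(a) W=rho_obj*g*V=849*9.81*0.099=824.5 N; F_B(max)=rho*g*V=1260*9.81*0.099=1223.7 N
(b) Floating fraction=rho_obj/rho=849/1260=0.674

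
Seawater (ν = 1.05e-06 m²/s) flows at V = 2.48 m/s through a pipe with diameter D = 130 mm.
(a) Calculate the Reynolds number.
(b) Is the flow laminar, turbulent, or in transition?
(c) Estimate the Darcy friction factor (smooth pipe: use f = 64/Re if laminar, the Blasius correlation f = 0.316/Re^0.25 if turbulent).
(a) Re = V·D/ν = 2.48·0.13/1.05e-06 = 307050
(b) Flow regime: turbulent (Re > 4000)
(c) Friction factor: f = 0.316/Re^0.25 = 0.316/307050^0.25 = 0.01342 (Blasius is strictly valid for Re ≲ 1e5; used here as the smooth-pipe estimate the problem specifies)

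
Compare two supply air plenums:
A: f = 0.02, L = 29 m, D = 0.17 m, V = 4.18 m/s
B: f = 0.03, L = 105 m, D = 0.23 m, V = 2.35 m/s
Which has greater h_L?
h_L(A) = 3.038 m, h_L(B) = 3.855 m. Answer: B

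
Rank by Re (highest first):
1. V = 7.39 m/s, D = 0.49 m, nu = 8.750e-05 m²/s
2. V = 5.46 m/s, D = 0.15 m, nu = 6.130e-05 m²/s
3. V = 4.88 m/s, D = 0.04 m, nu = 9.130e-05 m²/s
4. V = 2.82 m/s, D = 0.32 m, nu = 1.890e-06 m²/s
Case 1: Re = 41384
Case 2: Re = 13361
Case 3: Re = 2138
Case 4: Re = 477460
Ranking (highest first): 4, 1, 2, 3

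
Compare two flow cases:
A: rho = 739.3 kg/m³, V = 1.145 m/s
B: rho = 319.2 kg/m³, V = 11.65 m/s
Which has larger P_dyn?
P_dyn(A) = 0.4846 kPa, P_dyn(B) = 21.66 kPa. Answer: B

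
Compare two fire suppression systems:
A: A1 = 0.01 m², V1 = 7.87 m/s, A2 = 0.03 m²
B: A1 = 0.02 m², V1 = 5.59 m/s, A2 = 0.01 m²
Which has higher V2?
V2(A) = 2.623 m/s, V2(B) = 11.18 m/s. Answer: B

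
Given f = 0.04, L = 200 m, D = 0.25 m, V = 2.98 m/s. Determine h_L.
Formula: h_L = f \frac{L}{D} \frac{V^2}{2g}
h_L = 0.04·(200/0.25)·2.98²/(2·9.81) = 14.48 m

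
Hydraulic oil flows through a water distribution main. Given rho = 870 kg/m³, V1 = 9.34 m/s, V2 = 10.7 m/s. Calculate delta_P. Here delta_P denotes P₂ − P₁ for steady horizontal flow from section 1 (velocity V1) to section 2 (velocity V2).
Formula: \Delta P = \frac{1}{2} \rho (V_1^2 - V_2^2)
delta_P = 0.5·870·(9.34² − 10.7²)/1000 = -11.86 kPa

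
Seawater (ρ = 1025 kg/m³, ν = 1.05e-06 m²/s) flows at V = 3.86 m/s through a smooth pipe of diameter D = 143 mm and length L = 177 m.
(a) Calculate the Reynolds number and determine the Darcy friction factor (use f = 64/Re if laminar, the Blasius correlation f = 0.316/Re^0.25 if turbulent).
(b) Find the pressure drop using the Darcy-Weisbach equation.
(a) Re = V·D/ν = 3.86·0.143/1.05e-06 = 525700 → turbulent (Re > 4000); f = 0.316/Re^0.25 = 0.316/525700^0.25 = 0.011736 (Blasius is strictly valid for Re ≲ 1e5; used here as the smooth-pipe estimate the problem specifies)
(b) Darcy-Weisbach: ΔP = f·(L/D)·½ρV²/1000 = 0.011736·(177/0.143)·½·1025·3.86²/1000 = 110.9 kPa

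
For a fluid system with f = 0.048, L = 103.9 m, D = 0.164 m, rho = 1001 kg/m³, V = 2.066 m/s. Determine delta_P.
Formula: \Delta P = f \frac{L}{D} \frac{\rho V^2}{2}
delta_P = 0.048·(103.9/0.164)·0.5·1001·2.066²/1000 = 64.96 kPa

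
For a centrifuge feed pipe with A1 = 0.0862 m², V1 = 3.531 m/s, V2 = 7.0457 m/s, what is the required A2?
Formula: V_2 = \frac{A_1 V_1}{A_2}
Substituting knowns: 7.0457 = 0.0862·3.531/A2
Solving for A2: A2 = 0.0862·3.531/7.0457 = 0.0432 m²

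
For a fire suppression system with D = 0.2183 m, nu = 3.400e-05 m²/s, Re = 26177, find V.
Formula: Re = \frac{V D}{\nu}
Substituting knowns: 26177 = V·0.2183/3.400e-05
Solving for V: V = 26177·3.400e-05/0.2183 = 4.077 m/s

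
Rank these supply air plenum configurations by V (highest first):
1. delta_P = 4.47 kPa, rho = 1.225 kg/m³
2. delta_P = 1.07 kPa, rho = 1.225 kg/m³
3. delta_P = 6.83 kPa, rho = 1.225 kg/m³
Case 1: V = 85.43 m/s
Case 2: V = 41.8 m/s
Case 3: V = 105.6 m/s
Ranking (highest first): 3, 1, 2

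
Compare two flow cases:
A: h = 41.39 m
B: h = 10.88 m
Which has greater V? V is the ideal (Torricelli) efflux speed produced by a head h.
V(A) = 28.5 m/s, V(B) = 14.61 m/s. Answer: A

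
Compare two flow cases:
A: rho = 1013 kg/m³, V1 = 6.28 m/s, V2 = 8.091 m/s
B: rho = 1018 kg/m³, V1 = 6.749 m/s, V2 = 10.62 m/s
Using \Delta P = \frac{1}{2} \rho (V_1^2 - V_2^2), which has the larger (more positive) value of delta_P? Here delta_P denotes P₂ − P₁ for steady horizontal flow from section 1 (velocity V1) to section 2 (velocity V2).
delta_P(A) = -13.18 kPa, delta_P(B) = -34.22 kPa. Answer: A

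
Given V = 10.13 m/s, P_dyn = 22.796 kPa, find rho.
Formula: P_{dyn} = \frac{1}{2} \rho V^2
Substituting knowns: 22.796 = 0.5·rho·10.13²/1000
Solving for rho: rho = 2·(22.796·1000)/10.13² = 444.3 kg/m³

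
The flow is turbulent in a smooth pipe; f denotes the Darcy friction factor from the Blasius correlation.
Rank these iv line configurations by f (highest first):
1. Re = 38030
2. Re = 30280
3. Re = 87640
Case 1: f = 0.02263
Case 2: f = 0.02396
Case 3: f = 0.01837
Ranking (highest first): 2, 1, 3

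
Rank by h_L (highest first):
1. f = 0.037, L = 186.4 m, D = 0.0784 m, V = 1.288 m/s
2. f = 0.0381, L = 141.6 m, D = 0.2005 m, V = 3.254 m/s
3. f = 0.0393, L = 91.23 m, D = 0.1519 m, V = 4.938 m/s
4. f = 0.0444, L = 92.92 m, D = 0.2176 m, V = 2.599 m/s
Case 1: h_L = 7.438 m
Case 2: h_L = 14.52 m
Case 3: h_L = 29.33 m
Case 4: h_L = 6.527 m
Ranking (highest first): 3, 2, 1, 4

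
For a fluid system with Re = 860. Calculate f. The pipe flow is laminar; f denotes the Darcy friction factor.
Formula: f = \frac{64}{Re}
f = 64/860 = 0.07442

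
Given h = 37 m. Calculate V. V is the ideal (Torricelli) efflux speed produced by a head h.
Formula: V = \sqrt{2 g h}
V = √(2·9.81·37) = 26.94 m/s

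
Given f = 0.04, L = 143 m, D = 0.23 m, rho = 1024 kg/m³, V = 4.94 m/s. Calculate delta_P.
Formula: \Delta P = f \frac{L}{D} \frac{\rho V^2}{2}
delta_P = 0.04·(143/0.23)·0.5·1024·4.94²/1000 = 310.7 kPa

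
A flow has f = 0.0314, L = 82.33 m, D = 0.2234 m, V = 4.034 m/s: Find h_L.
Formula: h_L = f \frac{L}{D} \frac{V^2}{2g}
h_L = 0.0314·(82.33/0.2234)·4.034²/(2·9.81) = 9.598 m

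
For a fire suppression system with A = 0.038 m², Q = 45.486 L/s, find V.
Formula: Q = A V
Substituting knowns: 45.486 = 0.038·V·1000
Solving for V: V = (45.486/1000)/0.038 = 1.197 m/s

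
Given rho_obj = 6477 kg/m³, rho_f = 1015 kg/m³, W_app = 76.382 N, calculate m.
Formula: W_{app} = mg\left(1 - \frac{\rho_f}{\rho_{obj}}\right)
Substituting knowns: 76.382 = m·9.81·(1 − 1015/6477)
Solving for m: m = 76.382/(9.81·(1 − 1015/6477)) = 9.233 kg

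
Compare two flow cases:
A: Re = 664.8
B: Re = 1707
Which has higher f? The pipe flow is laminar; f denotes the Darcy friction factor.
f(A) = 0.09627, f(B) = 0.03749. Answer: A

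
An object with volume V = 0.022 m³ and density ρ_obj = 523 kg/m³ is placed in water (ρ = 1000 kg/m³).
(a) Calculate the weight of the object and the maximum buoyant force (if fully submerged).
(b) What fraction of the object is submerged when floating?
(a) W=rho_obj*g*V=523*9.81*0.022=112.9 N; F_B(max)=rho*g*V=1000*9.81*0.022=215.8 N
(b) Floating fraction=rho_obj/rho=523/1000=0.523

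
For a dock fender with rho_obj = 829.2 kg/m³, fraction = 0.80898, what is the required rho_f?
Formula: f_{sub} = \frac{\rho_{obj}}{\rho_f}
Substituting knowns: 0.80898 = 829.2/rho_f
Solving for rho_f: rho_f = 829.2/0.80898 = 1025 kg/m³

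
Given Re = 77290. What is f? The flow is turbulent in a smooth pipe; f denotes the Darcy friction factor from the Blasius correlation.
Formula: f = \frac{0.316}{Re^{0.25}}
f = 0.316/77290^0.25 = 0.01895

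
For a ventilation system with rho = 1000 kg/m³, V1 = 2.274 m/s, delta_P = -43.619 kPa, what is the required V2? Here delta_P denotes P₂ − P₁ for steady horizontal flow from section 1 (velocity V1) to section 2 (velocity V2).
Formula: \Delta P = \frac{1}{2} \rho (V_1^2 - V_2^2)
Substituting knowns: -43.619 = 0.5·1000·(2.274² − V2²)/1000
Solving for V2: V2 = √(2.274² − 2·(-43.619·1000)/1000) = 9.613 m/s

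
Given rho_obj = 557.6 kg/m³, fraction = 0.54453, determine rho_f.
Formula: f_{sub} = \frac{\rho_{obj}}{\rho_f}
Substituting knowns: 0.54453 = 557.6/rho_f
Solving for rho_f: rho_f = 557.6/0.54453 = 1024 kg/m³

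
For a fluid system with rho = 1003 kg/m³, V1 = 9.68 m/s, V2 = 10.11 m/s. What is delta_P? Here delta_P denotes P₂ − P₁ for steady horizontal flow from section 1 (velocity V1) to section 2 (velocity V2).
Formula: \Delta P = \frac{1}{2} \rho (V_1^2 - V_2^2)
delta_P = 0.5·1003·(9.68² − 10.11²)/1000 = -4.268 kPa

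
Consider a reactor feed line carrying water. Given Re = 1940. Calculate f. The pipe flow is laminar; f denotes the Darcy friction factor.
Formula: f = \frac{64}{Re}
f = 64/1940 = 0.03299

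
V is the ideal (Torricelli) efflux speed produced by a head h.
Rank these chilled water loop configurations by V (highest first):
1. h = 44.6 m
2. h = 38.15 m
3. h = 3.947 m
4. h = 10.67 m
Case 1: V = 29.58 m/s
Case 2: V = 27.36 m/s
Case 3: V = 8.8 m/s
Case 4: V = 14.47 m/s
Ranking (highest first): 1, 2, 4, 3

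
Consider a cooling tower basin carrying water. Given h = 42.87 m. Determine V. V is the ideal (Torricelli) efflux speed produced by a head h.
Formula: V = \sqrt{2 g h}
V = √(2·9.81·42.87) = 29 m/s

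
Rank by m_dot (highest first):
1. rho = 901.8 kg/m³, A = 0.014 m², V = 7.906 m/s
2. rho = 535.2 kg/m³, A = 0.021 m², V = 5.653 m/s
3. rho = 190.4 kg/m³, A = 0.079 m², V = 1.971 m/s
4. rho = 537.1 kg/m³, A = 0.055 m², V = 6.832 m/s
Case 1: m_dot = 99.81 kg/s
Case 2: m_dot = 63.54 kg/s
Case 3: m_dot = 29.65 kg/s
Case 4: m_dot = 201.8 kg/s
Ranking (highest first): 4, 1, 2, 3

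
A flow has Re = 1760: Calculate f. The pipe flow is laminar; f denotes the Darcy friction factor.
Formula: f = \frac{64}{Re}
f = 64/1760 = 0.03636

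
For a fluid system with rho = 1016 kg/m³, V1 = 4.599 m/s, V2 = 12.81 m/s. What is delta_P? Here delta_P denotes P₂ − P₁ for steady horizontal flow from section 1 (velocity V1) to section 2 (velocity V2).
Formula: \Delta P = \frac{1}{2} \rho (V_1^2 - V_2^2)
delta_P = 0.5·1016·(4.599² − 12.81²)/1000 = -72.62 kPa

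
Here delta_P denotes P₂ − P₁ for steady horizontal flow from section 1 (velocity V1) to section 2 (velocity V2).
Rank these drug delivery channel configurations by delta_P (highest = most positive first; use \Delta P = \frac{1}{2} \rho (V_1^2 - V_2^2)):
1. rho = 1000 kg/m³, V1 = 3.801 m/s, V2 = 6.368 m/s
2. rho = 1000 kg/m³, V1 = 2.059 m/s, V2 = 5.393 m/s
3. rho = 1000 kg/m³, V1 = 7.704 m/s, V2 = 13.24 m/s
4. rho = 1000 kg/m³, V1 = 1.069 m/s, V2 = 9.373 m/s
Case 1: delta_P = -13.05 kPa
Case 2: delta_P = -12.42 kPa
Case 3: delta_P = -57.97 kPa
Case 4: delta_P = -43.36 kPa
Ranking (highest first): 2, 1, 4, 3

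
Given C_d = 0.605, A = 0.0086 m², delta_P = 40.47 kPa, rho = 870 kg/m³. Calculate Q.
Formula: Q = C_d A \sqrt{\frac{2 \Delta P}{\rho}}
Q = 0.605·0.0086·√(2·(40.47·1000)/870)·1000 = 50.19 L/s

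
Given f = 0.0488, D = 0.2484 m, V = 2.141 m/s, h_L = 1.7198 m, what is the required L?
Formula: h_L = f \frac{L}{D} \frac{V^2}{2g}
Substituting knowns: 1.7198 = 0.0488·(L/0.2484)·2.141²/(2·9.81)
Solving for L: L = 1.7198·2·9.81·0.2484/(0.0488·2.141²) = 37.47 m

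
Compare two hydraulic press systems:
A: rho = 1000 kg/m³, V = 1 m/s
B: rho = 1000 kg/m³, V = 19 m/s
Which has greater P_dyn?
P_dyn(A) = 0.5 kPa, P_dyn(B) = 180.5 kPa. Answer: B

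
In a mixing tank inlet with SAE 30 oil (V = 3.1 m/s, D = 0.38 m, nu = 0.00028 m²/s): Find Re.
Formula: Re = \frac{V D}{\nu}
Re = 3.1·0.38/0.00028 = 4207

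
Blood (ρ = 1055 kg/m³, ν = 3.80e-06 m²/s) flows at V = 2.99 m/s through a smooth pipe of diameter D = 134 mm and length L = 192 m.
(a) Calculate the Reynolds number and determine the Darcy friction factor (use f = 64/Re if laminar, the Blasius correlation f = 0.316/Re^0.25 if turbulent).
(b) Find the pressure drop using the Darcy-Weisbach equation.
(a) Re = V·D/ν = 2.99·0.134/3.80e-06 = 105440 → turbulent (Re > 4000); f = 0.316/Re^0.25 = 0.316/105440^0.25 = 0.017536 (Blasius is strictly valid for Re ≲ 1e5; used here as the smooth-pipe estimate the problem specifies)
(b) Darcy-Weisbach: ΔP = f·(L/D)·½ρV²/1000 = 0.017536·(192/0.134)·½·1055·2.99²/1000 = 118.5 kPa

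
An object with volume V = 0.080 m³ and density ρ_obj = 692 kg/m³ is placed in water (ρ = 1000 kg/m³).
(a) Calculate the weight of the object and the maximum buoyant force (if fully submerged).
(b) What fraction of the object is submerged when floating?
(a) W=rho_obj*g*V=692*9.81*0.080=543.1 N; F_B(max)=rho*g*V=1000*9.81*0.080=784.8 N
(b) Floating fraction=rho_obj/rho=692/1000=0.692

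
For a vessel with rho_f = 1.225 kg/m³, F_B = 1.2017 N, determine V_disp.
Formula: F_B = \rho_f g V_{disp}
Substituting knowns: 1.2017 = 1.225·9.81·V_disp
Solving for V_disp: V_disp = 1.2017/(1.225·9.81) = 0.1 m³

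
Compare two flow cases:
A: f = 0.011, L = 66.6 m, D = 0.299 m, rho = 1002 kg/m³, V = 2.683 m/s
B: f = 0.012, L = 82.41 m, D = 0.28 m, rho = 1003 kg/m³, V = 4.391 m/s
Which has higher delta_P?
delta_P(A) = 8.836 kPa, delta_P(B) = 34.15 kPa. Answer: B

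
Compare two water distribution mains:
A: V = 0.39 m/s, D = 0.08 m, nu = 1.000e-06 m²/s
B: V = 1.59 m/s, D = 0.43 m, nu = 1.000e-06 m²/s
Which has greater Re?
Re(A) = 31200, Re(B) = 683700. Answer: B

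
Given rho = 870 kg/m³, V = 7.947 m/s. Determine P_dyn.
Formula: P_{dyn} = \frac{1}{2} \rho V^2
P_dyn = 0.5·870·7.947²/1000 = 27.47 kPa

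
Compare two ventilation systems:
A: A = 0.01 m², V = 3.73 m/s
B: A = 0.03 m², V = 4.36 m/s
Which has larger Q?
Q(A) = 37.3 L/s, Q(B) = 130.8 L/s. Answer: B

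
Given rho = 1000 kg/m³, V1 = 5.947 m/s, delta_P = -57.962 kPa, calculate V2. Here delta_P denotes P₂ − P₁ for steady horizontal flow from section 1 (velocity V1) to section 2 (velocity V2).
Formula: \Delta P = \frac{1}{2} \rho (V_1^2 - V_2^2)
Substituting knowns: -57.962 = 0.5·1000·(5.947² − V2²)/1000
Solving for V2: V2 = √(5.947² − 2·(-57.962·1000)/1000) = 12.3 m/s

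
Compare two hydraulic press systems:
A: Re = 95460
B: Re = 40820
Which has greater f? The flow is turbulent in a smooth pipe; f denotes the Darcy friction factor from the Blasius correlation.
f(A) = 0.01798, f(B) = 0.02223. Answer: B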